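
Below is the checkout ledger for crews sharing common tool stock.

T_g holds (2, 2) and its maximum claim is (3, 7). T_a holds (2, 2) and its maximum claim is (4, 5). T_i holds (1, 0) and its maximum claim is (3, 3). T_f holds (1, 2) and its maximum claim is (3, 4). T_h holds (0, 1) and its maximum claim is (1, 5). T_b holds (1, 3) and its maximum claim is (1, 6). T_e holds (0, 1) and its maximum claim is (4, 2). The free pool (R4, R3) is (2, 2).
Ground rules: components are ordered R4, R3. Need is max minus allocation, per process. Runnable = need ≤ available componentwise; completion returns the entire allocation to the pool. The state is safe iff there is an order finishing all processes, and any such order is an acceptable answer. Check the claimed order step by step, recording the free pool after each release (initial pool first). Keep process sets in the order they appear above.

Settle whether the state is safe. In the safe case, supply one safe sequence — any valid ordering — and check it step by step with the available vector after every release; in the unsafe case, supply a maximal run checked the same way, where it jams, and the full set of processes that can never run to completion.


The state is SAFE; one workable sequence: T_f, T_a, T_g, T_b, T_h, T_e, T_i.
Key observation: T_f marks the first exact bind of the order: its need (2, 2) fits the free (2, 2) with zero slack on a requested resource.
Step-by-step check:
  pool = (2, 2)
  T_f: need (2, 2) fits (2, 2); releases (1, 2), pool now (3, 4)
  T_a: need (2, 3) fits (3, 4); releases (2, 2), pool now (5, 6)
  T_g: need (1, 5) fits (5, 6); releases (2, 2), pool now (7, 8)
  T_b: need (0, 3) fits (7, 8); releases (1, 3), pool now (8, 11)
  T_h: need (1, 4) fits (8, 11); releases (0, 1), pool now (8, 12)
  T_e: need (4, 1) fits (8, 12); releases (0, 1), pool now (8, 13)
  T_i: need (2, 3) fits (8, 13); releases (1, 0), pool now (9, 13)


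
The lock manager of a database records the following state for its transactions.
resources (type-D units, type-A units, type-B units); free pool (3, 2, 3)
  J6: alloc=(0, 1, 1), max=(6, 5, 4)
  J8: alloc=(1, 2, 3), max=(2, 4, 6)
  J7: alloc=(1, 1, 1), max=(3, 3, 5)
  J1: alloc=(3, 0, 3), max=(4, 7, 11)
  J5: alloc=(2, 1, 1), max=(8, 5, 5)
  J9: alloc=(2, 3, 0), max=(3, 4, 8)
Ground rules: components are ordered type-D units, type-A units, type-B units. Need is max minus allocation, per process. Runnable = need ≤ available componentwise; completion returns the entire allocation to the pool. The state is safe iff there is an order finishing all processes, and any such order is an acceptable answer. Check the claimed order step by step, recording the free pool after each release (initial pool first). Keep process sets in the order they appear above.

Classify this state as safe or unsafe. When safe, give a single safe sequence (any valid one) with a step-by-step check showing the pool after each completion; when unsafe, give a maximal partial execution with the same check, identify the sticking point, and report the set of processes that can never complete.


The state is UNSAFE.
Key observation: after J8, J7 the pool peaks at (5, 5, 7), and each blocked process is short somewhere: J6 on type-D units; J1 on type-A units, type-B units; J5 on type-D units; J9 on type-B units.
Going as far as possible: J8, J7; after that, nothing fits. Check, step by step:
  pool = (3, 2, 3)
  J8: need (1, 2, 3) fits (3, 2, 3); releases (1, 2, 3), pool now (4, 4, 6)
  J7: need (2, 2, 4) fits (4, 4, 6); releases (1, 1, 1), pool now (5, 5, 7)
  J6 still needs (6, 4, 3) but only (5, 5, 7) is free — short on type-D units
  J1 still needs (1, 7, 8) but only (5, 5, 7) is free — short on type-A units and type-B units
  J5 still needs (6, 4, 4) but only (5, 5, 7) is free — short on type-D units
  J9 still needs (1, 1, 8) but only (5, 5, 7) is free — short on type-B units
Permanently blocked: J6, J1, J5 and J9.


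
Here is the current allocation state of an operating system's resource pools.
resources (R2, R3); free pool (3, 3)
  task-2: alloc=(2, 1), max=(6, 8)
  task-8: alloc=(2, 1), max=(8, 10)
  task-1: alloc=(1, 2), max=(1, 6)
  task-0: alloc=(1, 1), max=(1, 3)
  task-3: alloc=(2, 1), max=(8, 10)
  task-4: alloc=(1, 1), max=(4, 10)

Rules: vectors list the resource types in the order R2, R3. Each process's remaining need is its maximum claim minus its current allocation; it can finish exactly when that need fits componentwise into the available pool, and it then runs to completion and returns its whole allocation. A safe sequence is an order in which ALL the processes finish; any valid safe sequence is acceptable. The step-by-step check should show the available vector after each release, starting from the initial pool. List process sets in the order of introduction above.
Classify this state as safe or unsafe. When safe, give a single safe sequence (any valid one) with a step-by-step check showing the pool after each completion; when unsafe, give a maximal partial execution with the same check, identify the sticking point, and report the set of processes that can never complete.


UNSAFE.
Key observation: no order helps: past task-0, task-1, the free pool tops out at (5, 6), below what each blocked process needs in R3.
Going as far as possible: task-0, task-1; after that, nothing fits. Step-by-step check:
  pool = (3, 3)
  task-0: need (0, 2) fits (3, 3); releases (1, 1), pool now (4, 4)
  task-1: need (0, 4) fits (4, 4); releases (1, 2), pool now (5, 6)
  task-2 still needs (4, 7) but only (5, 6) is free — short on R3
  task-8 still needs (6, 9) but only (5, 6) is free — short on R2 and R3
  task-3 still needs (6, 9) but only (5, 6) is free — short on R2 and R3
  task-4 still needs (3, 9) but only (5, 6) is free — short on R3
Permanently blocked: task-2, task-8, task-3 and task-4.


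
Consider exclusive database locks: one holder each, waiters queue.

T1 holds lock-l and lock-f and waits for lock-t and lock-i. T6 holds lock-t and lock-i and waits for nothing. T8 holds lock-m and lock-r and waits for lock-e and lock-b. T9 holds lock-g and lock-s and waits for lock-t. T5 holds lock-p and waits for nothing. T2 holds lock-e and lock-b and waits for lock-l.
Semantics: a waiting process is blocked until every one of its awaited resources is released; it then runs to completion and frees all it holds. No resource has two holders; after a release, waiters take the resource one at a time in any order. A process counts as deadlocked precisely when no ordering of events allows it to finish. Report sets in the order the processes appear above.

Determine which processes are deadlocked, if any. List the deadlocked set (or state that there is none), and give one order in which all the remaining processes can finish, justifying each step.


No process is deadlocked.
Key observation: no waiting chain loops back on itself — every chain ends at a process that waits on nothing, so everyone eventually runs.
One completion order for the rest: T6, T1, T9, T5, T2, T8.
Step-by-step check:
  T6 waits on nothing -> runs at once and releases lock-t and lock-i
  run T1 (all its waits — lock-t and lock-i — are resolved); releases lock-l and lock-f
  run T9 (all its waits — lock-t — are resolved); releases lock-g and lock-s
  T5 waits on nothing -> runs at once and releases lock-p
  run T2 (all its waits — lock-l — are resolved); releases lock-e and lock-b
  run T8 (all its waits — lock-e and lock-b — are resolved); releases lock-m and lock-r


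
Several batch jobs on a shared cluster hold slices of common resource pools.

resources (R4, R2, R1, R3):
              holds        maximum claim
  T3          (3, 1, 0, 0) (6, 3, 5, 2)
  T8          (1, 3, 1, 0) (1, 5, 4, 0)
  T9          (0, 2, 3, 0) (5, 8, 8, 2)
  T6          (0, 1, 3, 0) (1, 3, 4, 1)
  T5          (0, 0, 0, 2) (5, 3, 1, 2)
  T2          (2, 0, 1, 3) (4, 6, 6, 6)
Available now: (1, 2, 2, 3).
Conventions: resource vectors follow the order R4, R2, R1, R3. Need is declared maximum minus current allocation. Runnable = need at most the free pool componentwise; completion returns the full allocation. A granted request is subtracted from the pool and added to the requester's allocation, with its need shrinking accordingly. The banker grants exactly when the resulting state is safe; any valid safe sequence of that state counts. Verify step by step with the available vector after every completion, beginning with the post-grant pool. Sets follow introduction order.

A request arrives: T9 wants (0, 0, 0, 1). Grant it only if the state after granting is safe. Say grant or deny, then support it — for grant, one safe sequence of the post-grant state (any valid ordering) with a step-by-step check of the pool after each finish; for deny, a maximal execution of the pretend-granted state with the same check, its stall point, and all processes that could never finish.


DENY: after the grant no complete ordering would exist.
Key observation: after T6, T8 the pool peaks at (2, 6, 6, 2), and each blocked process is short somewhere: T3 on R4; T9 on R4; T5 on R4; T2 on R3.
After a pretend grant, a maximal execution: T6, T8 — then nothing else fits. Step-by-step check:
  pool = (1, 2, 2, 2)
  T6: need (1, 2, 1, 1) fits (1, 2, 2, 2); releases (0, 1, 3, 0), pool now (1, 3, 5, 2)
  T8: need (0, 2, 3, 0) fits (1, 3, 5, 2); releases (1, 3, 1, 0), pool now (2, 6, 6, 2)
  T3 cannot run: need (3, 2, 5, 2) vs free (2, 6, 6, 2) (insufficient R4)
  T9 cannot run: need (5, 6, 5, 1) vs free (2, 6, 6, 2) (insufficient R4)
  T5 cannot run: need (5, 3, 1, 0) vs free (2, 6, 6, 2) (insufficient R4)
  T2 cannot run: need (2, 6, 5, 3) vs free (2, 6, 6, 2) (insufficient R3)
Had the request been granted, T3, T9, T5 and T2 could never finish.


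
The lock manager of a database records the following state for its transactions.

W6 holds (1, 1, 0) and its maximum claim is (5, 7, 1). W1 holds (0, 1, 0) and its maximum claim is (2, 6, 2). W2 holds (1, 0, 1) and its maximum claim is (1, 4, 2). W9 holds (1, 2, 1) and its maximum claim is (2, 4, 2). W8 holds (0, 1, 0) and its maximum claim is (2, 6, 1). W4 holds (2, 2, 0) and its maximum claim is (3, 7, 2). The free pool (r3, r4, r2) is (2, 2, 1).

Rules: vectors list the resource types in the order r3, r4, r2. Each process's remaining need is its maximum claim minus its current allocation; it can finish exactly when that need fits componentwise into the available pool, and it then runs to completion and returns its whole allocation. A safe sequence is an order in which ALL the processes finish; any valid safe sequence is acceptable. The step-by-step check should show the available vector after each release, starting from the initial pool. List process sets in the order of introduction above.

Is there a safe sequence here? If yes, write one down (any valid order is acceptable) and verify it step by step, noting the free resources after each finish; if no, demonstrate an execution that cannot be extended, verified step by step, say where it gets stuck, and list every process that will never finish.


The state is UNSAFE.
Key observation: after W9, W2 complete, (4, 4, 3) is the best the pool ever gets, yet each leftover process wants more r4.
Going as far as possible: W9, W2; after that, nothing fits. Step-by-step check:
  pool = (2, 2, 1)
  W9: need (1, 2, 1) fits (2, 2, 1); releases (1, 2, 1), pool now (3, 4, 2)
  W2: need (0, 4, 1) fits (3, 4, 2); releases (1, 0, 1), pool now (4, 4, 3)
  W6 still needs (4, 6, 1) but only (4, 4, 3) is free — short on r4
  W1 still needs (2, 5, 2) but only (4, 4, 3) is free — short on r4
  W8 still needs (2, 5, 1) but only (4, 4, 3) is free — short on r4
  W4 still needs (1, 5, 2) but only (4, 4, 3) is free — short on r4
Processes that can never finish: W6, W1, W8 and W4.


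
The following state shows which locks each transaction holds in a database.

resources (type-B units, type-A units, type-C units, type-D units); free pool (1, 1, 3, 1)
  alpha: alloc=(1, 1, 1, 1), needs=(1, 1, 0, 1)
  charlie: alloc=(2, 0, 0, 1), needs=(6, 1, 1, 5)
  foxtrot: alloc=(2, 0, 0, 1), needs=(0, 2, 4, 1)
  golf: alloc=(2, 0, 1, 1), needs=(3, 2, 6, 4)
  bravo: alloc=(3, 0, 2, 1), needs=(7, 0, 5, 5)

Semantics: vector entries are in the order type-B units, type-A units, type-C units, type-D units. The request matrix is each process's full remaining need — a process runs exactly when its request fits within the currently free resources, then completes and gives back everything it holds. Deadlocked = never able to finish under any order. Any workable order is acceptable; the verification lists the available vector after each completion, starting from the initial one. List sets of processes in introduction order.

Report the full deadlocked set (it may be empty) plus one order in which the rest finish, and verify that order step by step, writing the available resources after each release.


Deadlocked: charlie, golf and bravo.
Key observation: the pool after alpha, foxtrot is (4, 2, 4, 3); every surviving request exceeds it in type-D units, so progress ends there.
A valid finishing order for the others: alpha, foxtrot. Step-by-step check:
  pool = (1, 1, 3, 1)
  alpha needs (1, 1, 0, 1) <= (1, 1, 3, 1) -> finishes; pool += (1, 1, 1, 1) = (2, 2, 4, 2)
  foxtrot needs (0, 2, 4, 1) <= (2, 2, 4, 2) -> finishes; pool += (2, 0, 0, 1) = (4, 2, 4, 3)
The blocked processes can never fit:
  blocked: charlie wants (6, 1, 1, 5), pool (4, 2, 4, 3) — not enough type-B units and type-D units
  blocked: golf wants (3, 2, 6, 4), pool (4, 2, 4, 3) — not enough type-C units and type-D units
  blocked: bravo wants (7, 0, 5, 5), pool (4, 2, 4, 3) — not enough type-B units, type-C units and type-D units


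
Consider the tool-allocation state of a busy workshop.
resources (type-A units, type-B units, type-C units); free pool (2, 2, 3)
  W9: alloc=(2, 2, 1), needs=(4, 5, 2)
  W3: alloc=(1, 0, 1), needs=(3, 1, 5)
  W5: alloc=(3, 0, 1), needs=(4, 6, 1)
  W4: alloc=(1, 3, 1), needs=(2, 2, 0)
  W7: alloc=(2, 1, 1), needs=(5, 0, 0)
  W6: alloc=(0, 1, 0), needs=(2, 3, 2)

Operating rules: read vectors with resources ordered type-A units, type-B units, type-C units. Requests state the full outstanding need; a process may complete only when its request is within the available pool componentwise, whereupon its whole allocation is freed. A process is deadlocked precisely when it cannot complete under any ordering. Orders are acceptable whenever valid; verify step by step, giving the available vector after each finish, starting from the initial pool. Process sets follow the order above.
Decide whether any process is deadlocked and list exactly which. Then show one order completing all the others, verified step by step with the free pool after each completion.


Deadlocked set: W9, W3, W5 and W7.
Key observation: after W4, W6 the pool peaks at (3, 6, 4), and each blocked process is short somewhere: W9 on type-A units; W3 on type-C units; W5 on type-A units; W7 on type-A units.
One completion order for the rest: W4, W6. Walking it through:
  pool = (2, 2, 3)
  run W4 (needs (2, 2, 0), free (2, 2, 3)); after release of (1, 3, 1) the pool is (3, 5, 4)
  run W6 (needs (2, 3, 2), free (3, 5, 4)); after release of (0, 1, 0) the pool is (3, 6, 4)
None of the blocked processes ever fits:
  blocked: W9 wants (4, 5, 2), pool (3, 6, 4) — not enough type-A units
  blocked: W3 wants (3, 1, 5), pool (3, 6, 4) — not enough type-C units
  blocked: W5 wants (4, 6, 1), pool (3, 6, 4) — not enough type-A units
  blocked: W7 wants (5, 0, 0), pool (3, 6, 4) — not enough type-A units


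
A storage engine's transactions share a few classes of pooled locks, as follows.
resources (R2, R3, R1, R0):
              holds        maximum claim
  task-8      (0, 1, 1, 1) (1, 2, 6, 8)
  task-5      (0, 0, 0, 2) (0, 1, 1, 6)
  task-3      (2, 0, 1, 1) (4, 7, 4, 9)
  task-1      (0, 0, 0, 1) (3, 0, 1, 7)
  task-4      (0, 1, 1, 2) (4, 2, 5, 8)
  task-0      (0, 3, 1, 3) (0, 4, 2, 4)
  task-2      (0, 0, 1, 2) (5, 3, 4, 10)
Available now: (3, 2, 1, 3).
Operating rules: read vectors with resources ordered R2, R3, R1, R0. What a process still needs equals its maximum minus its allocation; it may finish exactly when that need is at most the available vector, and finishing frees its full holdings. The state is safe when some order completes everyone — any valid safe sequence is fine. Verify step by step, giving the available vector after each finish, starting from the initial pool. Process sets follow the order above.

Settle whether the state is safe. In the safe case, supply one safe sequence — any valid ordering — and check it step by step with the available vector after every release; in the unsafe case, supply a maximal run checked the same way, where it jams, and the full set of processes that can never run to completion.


UNSAFE.
Key observation: even finishing task-0, task-1, task-5 leaves just (3, 5, 2, 9) free — too little R1 for any of the remaining processes.
Going as far as possible: task-0, task-1, task-5; after that, nothing fits. Walking it through:
  pool = (3, 2, 1, 3)
  run task-0 (needs (0, 1, 1, 1), free (3, 2, 1, 3)); after release of (0, 3, 1, 3) the pool is (3, 5, 2, 6)
  run task-1 (needs (3, 0, 1, 6), free (3, 5, 2, 6)); after release of (0, 0, 0, 1) the pool is (3, 5, 2, 7)
  run task-5 (needs (0, 1, 1, 4), free (3, 5, 2, 7)); after release of (0, 0, 0, 2) the pool is (3, 5, 2, 9)
  task-8 still needs (1, 1, 5, 7) but only (3, 5, 2, 9) is free — short on R1
  task-3 still needs (2, 7, 3, 8) but only (3, 5, 2, 9) is free — short on R3 and R1
  task-4 still needs (4, 1, 4, 6) but only (3, 5, 2, 9) is free — short on R2 and R1
  task-2 still needs (5, 3, 3, 8) but only (3, 5, 2, 9) is free — short on R2 and R1
Never able to finish: task-8, task-3, task-4 and task-2.


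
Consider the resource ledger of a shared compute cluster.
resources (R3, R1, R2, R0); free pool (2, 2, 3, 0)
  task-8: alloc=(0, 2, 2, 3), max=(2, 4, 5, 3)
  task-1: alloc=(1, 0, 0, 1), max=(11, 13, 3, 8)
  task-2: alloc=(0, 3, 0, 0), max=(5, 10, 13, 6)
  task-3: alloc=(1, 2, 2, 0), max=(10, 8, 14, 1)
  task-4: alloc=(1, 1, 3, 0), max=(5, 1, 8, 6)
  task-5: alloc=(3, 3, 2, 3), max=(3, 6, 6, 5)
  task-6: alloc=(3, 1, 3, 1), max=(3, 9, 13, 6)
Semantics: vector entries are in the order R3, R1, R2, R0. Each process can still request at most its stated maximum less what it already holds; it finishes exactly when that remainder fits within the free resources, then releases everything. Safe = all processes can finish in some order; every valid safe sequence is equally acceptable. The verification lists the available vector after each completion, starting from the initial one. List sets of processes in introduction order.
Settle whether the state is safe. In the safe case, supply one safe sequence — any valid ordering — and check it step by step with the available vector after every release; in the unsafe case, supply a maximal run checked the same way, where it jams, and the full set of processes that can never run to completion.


SAFE, for example via the order task-8, task-5, task-4, task-6, task-2, task-3, task-1.
Key observation: the order's first zero-slack moment is task-8 ((2, 2, 3, 0) needed, (2, 2, 3, 0) free — a requested resource with nothing to spare).
Verifying each step:
  pool = (2, 2, 3, 0)
  task-8 needs (2, 2, 3, 0) <= (2, 2, 3, 0) -> finishes; pool += (0, 2, 2, 3) = (2, 4, 5, 3)
  task-5 needs (0, 3, 4, 2) <= (2, 4, 5, 3) -> finishes; pool += (3, 3, 2, 3) = (5, 7, 7, 6)
  task-4 needs (4, 0, 5, 6) <= (5, 7, 7, 6) -> finishes; pool += (1, 1, 3, 0) = (6, 8, 10, 6)
  task-6 needs (0, 8, 10, 5) <= (6, 8, 10, 6) -> finishes; pool += (3, 1, 3, 1) = (9, 9, 13, 7)
  task-2 needs (5, 7, 13, 6) <= (9, 9, 13, 7) -> finishes; pool += (0, 3, 0, 0) = (9, 12, 13, 7)
  task-3 needs (9, 6, 12, 1) <= (9, 12, 13, 7) -> finishes; pool += (1, 2, 2, 0) = (10, 14, 15, 7)
  task-1 needs (10, 13, 3, 7) <= (10, 14, 15, 7) -> finishes; pool += (1, 0, 0, 1) = (11, 14, 15, 8)


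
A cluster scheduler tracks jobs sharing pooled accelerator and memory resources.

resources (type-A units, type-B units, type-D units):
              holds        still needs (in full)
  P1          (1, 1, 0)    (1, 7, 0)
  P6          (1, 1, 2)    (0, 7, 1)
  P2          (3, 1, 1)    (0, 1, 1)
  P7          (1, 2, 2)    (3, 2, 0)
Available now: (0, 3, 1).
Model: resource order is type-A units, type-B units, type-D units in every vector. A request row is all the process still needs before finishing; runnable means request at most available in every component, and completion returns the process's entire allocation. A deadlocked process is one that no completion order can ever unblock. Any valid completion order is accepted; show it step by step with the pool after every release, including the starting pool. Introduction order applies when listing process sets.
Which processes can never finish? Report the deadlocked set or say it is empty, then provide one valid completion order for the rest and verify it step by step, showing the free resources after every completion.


Deadlocked set: P1 and P6.
Key observation: once P2, P7 finish, the pool peaks at (4, 6, 4) — and every remaining process still needs more type-B units than that.
The rest can finish in the order P2, P7. Step-by-step check:
  pool = (0, 3, 1)
  P2: need (0, 1, 1) fits (0, 3, 1); releases (3, 1, 1), pool now (3, 4, 2)
  P7: need (3, 2, 0) fits (3, 4, 2); releases (1, 2, 2), pool now (4, 6, 4)
None of the blocked processes ever fits:
  P1 cannot run: need (1, 7, 0) vs free (4, 6, 4) (insufficient type-B units)
  P6 cannot run: need (0, 7, 1) vs free (4, 6, 4) (insufficient type-B units)


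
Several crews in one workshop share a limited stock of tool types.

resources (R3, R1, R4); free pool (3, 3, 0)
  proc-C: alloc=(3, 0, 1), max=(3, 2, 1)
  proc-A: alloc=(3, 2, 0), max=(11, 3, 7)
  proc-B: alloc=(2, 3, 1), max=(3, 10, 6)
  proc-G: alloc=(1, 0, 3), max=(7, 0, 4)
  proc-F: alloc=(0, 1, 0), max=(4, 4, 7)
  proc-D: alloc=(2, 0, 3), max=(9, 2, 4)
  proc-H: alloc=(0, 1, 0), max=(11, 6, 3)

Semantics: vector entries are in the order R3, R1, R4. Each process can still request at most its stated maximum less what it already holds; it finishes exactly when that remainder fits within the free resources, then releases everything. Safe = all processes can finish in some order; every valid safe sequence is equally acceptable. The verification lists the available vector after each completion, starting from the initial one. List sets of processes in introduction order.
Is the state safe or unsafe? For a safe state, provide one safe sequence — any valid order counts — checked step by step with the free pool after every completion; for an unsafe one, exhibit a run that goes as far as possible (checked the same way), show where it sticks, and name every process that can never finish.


The state is SAFE; one workable sequence: proc-C, proc-G, proc-D, proc-F, proc-A, proc-H, proc-B.
Key observation: proc-G is the earliest step where a requested resource binds exactly: need (6, 0, 1), pool (6, 3, 1) at its turn.
Verifying each step:
  pool = (3, 3, 0)
  proc-C needs (0, 2, 0) <= (3, 3, 0) -> finishes; pool += (3, 0, 1) = (6, 3, 1)
  proc-G needs (6, 0, 1) <= (6, 3, 1) -> finishes; pool += (1, 0, 3) = (7, 3, 4)
  proc-D needs (7, 2, 1) <= (7, 3, 4) -> finishes; pool += (2, 0, 3) = (9, 3, 7)
  proc-F needs (4, 3, 7) <= (9, 3, 7) -> finishes; pool += (0, 1, 0) = (9, 4, 7)
  proc-A needs (8, 1, 7) <= (9, 4, 7) -> finishes; pool += (3, 2, 0) = (12, 6, 7)
  proc-H needs (11, 5, 3) <= (12, 6, 7) -> finishes; pool += (0, 1, 0) = (12, 7, 7)
  proc-B needs (1, 7, 5) <= (12, 7, 7) -> finishes; pool += (2, 3, 1) = (14, 10, 8)


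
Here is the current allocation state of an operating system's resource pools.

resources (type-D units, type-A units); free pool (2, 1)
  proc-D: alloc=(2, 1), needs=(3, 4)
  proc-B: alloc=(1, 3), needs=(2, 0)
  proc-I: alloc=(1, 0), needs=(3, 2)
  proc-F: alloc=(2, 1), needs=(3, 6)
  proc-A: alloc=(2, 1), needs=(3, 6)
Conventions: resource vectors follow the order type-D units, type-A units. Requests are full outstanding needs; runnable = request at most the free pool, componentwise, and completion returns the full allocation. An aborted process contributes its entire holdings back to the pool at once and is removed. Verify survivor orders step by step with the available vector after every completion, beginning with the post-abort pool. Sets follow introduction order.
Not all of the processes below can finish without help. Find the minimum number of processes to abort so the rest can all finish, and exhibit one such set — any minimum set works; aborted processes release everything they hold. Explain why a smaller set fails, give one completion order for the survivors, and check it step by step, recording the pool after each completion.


The answer: abort proc-F.
Key observation: aborting proc-F returns (2, 1), and proc-A — hopeless before — runs at step 4 with the returned capacity in the pool.
No smaller set exists: with zero aborts the deadlock remains.
The survivors complete as proc-B, proc-D, proc-I, proc-A. Walking it through (starting from the post-abort pool):
  pool = (4, 2)
  run proc-B (needs (2, 0), free (4, 2)); after release of (1, 3) the pool is (5, 5)
  run proc-D (needs (3, 4), free (5, 5)); after release of (2, 1) the pool is (7, 6)
  run proc-I (needs (3, 2), free (7, 6)); after release of (1, 0) the pool is (8, 6)
  run proc-A (needs (3, 6), free (8, 6)); after release of (2, 1) the pool is (10, 7)


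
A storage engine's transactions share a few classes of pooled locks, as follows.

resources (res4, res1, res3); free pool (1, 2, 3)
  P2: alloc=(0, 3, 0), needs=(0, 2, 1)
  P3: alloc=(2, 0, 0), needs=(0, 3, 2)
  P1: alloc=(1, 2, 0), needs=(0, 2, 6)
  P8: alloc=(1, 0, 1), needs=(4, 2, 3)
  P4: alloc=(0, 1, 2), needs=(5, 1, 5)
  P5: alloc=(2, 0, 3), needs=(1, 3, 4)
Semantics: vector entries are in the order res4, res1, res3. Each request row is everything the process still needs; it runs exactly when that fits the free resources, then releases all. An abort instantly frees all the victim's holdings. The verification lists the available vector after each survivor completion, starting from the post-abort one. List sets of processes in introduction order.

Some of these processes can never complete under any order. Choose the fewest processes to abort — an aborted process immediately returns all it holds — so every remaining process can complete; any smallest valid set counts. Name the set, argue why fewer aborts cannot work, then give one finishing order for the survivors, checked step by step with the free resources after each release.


Minimum abort set: P8.
Key observation: aborting P8 returns (1, 0, 1), and P5 — hopeless before — runs at step 3 with the returned capacity in the pool.
No smaller set exists: with zero aborts the deadlock remains.
The survivors complete as P2, P3, P5, P1, P4. Check, step by step (starting from the post-abort pool):
  pool = (2, 2, 4)
  run P2 (needs (0, 2, 1), free (2, 2, 4)); after release of (0, 3, 0) the pool is (2, 5, 4)
  run P3 (needs (0, 3, 2), free (2, 5, 4)); after release of (2, 0, 0) the pool is (4, 5, 4)
  run P5 (needs (1, 3, 4), free (4, 5, 4)); after release of (2, 0, 3) the pool is (6, 5, 7)
  run P1 (needs (0, 2, 6), free (6, 5, 7)); after release of (1, 2, 0) the pool is (7, 7, 7)
  run P4 (needs (5, 1, 5), free (7, 7, 7)); after release of (0, 1, 2) the pool is (7, 8, 9)


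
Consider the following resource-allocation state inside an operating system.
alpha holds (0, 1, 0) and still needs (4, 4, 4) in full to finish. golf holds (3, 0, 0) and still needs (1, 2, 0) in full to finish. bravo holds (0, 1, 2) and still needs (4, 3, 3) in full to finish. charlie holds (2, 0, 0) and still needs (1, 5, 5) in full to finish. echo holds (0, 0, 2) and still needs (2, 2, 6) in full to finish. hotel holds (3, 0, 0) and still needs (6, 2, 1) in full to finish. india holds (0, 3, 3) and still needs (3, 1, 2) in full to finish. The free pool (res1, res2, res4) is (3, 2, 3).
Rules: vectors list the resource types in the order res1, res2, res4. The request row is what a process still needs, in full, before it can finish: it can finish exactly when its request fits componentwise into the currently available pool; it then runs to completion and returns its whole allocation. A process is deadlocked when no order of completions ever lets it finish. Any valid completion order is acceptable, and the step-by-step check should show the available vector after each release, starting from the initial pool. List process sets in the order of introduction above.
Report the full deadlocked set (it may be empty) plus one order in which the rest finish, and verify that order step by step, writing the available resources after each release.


Nothing here is deadlocked.
Key observation: beginning at golf, releases accumulate fast enough that every process eventually fits.
The rest can finish in the order golf, india, bravo, charlie, alpha, hotel, echo. Check, step by step:
  pool = (3, 2, 3)
  run golf (needs (1, 2, 0), free (3, 2, 3)); after release of (3, 0, 0) the pool is (6, 2, 3)
  run india (needs (3, 1, 2), free (6, 2, 3)); after release of (0, 3, 3) the pool is (6, 5, 6)
  run bravo (needs (4, 3, 3), free (6, 5, 6)); after release of (0, 1, 2) the pool is (6, 6, 8)
  run charlie (needs (1, 5, 5), free (6, 6, 8)); after release of (2, 0, 0) the pool is (8, 6, 8)
  run alpha (needs (4, 4, 4), free (8, 6, 8)); after release of (0, 1, 0) the pool is (8, 7, 8)
  run hotel (needs (6, 2, 1), free (8, 7, 8)); after release of (3, 0, 0) the pool is (11, 7, 8)
  run echo (needs (2, 2, 6), free (11, 7, 8)); after release of (0, 0, 2) the pool is (11, 7, 10)


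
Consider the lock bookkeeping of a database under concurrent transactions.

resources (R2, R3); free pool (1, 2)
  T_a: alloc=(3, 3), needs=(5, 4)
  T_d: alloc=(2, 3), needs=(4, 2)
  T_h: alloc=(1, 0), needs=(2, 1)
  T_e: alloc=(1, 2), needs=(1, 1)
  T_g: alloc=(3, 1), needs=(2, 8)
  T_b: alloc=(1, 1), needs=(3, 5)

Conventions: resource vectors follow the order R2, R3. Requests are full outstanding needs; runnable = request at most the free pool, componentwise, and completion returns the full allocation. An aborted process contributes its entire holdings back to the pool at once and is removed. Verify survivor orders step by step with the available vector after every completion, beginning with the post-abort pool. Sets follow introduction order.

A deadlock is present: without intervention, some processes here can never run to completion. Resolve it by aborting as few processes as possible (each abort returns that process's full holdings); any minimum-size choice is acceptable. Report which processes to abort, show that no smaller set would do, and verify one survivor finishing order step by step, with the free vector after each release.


Minimum abort set: T_d.
Key observation: the returned (2, 3) from T_d is what brings T_a — unrunnable before, under any order — into play at step 3.
Minimality: the empty abort set fails — the state is deadlocked as it stands.
One survivor order: T_e, T_h, T_a, T_b, T_g. Step-by-step check (post-abort pool first):
  pool = (3, 5)
  T_e: need (1, 1) fits (3, 5); releases (1, 2), pool now (4, 7)
  T_h: need (2, 1) fits (4, 7); releases (1, 0), pool now (5, 7)
  T_a: need (5, 4) fits (5, 7); releases (3, 3), pool now (8, 10)
  T_b: need (3, 5) fits (8, 10); releases (1, 1), pool now (9, 11)
  T_g: need (2, 8) fits (9, 11); releases (3, 1), pool now (12, 12)


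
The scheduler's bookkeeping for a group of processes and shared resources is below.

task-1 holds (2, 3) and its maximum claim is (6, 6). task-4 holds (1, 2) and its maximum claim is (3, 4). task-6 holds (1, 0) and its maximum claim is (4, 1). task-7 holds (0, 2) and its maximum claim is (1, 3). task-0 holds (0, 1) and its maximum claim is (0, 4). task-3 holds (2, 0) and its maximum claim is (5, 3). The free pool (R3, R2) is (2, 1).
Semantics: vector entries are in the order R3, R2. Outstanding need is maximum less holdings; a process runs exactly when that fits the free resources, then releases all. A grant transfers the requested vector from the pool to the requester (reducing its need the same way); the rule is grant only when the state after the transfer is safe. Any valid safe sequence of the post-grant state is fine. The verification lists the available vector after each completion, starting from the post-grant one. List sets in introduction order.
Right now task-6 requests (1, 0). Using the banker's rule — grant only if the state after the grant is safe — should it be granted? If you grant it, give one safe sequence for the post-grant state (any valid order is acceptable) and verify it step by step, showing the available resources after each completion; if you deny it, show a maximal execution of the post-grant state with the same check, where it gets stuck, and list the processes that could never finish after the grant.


DENY: after the grant no complete ordering would exist.
Key observation: the pool after task-7, task-0 is (1, 4); every surviving request exceeds it in R3, so progress ends there.
After a pretend grant, a maximal execution: task-7, task-0 — then nothing else fits. Check, step by step:
  pool = (1, 1)
  task-7: need (1, 1) fits (1, 1); releases (0, 2), pool now (1, 3)
  task-0: need (0, 3) fits (1, 3); releases (0, 1), pool now (1, 4)
  task-1 cannot run: need (4, 3) vs free (1, 4) (insufficient R3)
  task-4 cannot run: need (2, 2) vs free (1, 4) (insufficient R3)
  task-6 cannot run: need (2, 1) vs free (1, 4) (insufficient R3)
  task-3 cannot run: need (3, 3) vs free (1, 4) (insufficient R3)
Post-grant, the permanently blocked set is task-1, task-4, task-6 and task-3.


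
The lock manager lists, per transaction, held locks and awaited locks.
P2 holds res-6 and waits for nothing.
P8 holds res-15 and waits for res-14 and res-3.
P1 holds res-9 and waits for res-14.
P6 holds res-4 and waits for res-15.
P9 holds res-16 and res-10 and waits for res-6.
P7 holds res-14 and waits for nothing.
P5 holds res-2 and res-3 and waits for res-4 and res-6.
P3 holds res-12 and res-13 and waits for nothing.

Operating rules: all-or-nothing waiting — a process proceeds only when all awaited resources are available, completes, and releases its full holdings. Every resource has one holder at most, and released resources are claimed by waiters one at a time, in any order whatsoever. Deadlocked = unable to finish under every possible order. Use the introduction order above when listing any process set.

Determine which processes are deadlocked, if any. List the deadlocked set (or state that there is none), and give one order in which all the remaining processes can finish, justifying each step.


Deadlocked: P8, P6 and P5.
Key observation: the wait chain closes on itself along P8 -> P5 -> P6 -> P8; no other process is dragged down with it.
A valid finishing order for the others: P2, P7, P1, P9, P3.
Step-by-step check:
  P2 waits on nothing -> runs at once and releases res-6
  P7 waits on nothing -> runs at once and releases res-14
  run P1 (all its waits — res-14 — are resolved); releases res-9
  run P9 (all its waits — res-6 — are resolved); releases res-16 and res-10
  P3 waits on nothing -> runs at once and releases res-12 and res-13


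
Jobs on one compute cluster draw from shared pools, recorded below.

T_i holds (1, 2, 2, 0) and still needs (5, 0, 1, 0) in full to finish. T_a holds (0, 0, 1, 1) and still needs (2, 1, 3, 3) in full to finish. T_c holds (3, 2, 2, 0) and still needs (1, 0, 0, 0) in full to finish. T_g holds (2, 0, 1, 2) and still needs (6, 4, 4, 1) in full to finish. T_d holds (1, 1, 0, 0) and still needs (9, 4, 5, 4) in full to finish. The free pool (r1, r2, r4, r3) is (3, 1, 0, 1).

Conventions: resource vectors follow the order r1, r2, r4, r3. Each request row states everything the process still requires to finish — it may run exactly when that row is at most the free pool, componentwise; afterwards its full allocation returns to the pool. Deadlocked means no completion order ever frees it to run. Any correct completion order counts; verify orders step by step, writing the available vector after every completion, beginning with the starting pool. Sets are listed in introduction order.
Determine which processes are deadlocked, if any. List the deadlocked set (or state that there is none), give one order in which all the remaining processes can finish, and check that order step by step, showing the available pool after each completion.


Nothing here is deadlocked.
Key observation: beginning at T_c, releases accumulate fast enough that every process eventually fits.
The rest can finish in the order T_c, T_i, T_g, T_a, T_d. Walking it through:
  pool = (3, 1, 0, 1)
  T_c: need (1, 0, 0, 0) fits (3, 1, 0, 1); releases (3, 2, 2, 0), pool now (6, 3, 2, 1)
  T_i: need (5, 0, 1, 0) fits (6, 3, 2, 1); releases (1, 2, 2, 0), pool now (7, 5, 4, 1)
  T_g: need (6, 4, 4, 1) fits (7, 5, 4, 1); releases (2, 0, 1, 2), pool now (9, 5, 5, 3)
  T_a: need (2, 1, 3, 3) fits (9, 5, 5, 3); releases (0, 0, 1, 1), pool now (9, 5, 6, 4)
  T_d: need (9, 4, 5, 4) fits (9, 5, 6, 4); releases (1, 1, 0, 0), pool now (10, 6, 6, 4)


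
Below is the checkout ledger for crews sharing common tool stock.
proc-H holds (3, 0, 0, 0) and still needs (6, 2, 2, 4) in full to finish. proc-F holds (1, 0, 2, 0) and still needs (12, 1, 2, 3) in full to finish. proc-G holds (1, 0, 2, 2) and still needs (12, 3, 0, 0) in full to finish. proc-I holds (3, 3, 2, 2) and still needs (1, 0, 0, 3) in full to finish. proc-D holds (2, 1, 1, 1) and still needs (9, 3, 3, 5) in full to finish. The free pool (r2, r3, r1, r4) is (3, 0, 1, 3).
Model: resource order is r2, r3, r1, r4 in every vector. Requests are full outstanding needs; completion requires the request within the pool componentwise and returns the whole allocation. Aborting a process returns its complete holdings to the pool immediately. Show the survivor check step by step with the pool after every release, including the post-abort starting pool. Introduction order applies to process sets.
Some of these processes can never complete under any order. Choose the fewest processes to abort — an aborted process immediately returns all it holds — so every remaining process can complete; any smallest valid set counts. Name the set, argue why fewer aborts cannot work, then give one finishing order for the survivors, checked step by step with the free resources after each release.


Abort proc-G.
Key observation: proc-F had no path to completion before; after the abort of proc-G ((1, 0, 2, 2) returned), step 4 is where it fits.
Why nothing smaller works: aborting no one leaves the state deadlocked as given.
The survivors complete as proc-I, proc-H, proc-D, proc-F. Step-by-step check (starting from the post-abort pool):
  pool = (4, 0, 3, 5)
  proc-I needs (1, 0, 0, 3) <= (4, 0, 3, 5) -> finishes; pool += (3, 3, 2, 2) = (7, 3, 5, 7)
  proc-H needs (6, 2, 2, 4) <= (7, 3, 5, 7) -> finishes; pool += (3, 0, 0, 0) = (10, 3, 5, 7)
  proc-D needs (9, 3, 3, 5) <= (10, 3, 5, 7) -> finishes; pool += (2, 1, 1, 1) = (12, 4, 6, 8)
  proc-F needs (12, 1, 2, 3) <= (12, 4, 6, 8) -> finishes; pool += (1, 0, 2, 0) = (13, 4, 8, 8)


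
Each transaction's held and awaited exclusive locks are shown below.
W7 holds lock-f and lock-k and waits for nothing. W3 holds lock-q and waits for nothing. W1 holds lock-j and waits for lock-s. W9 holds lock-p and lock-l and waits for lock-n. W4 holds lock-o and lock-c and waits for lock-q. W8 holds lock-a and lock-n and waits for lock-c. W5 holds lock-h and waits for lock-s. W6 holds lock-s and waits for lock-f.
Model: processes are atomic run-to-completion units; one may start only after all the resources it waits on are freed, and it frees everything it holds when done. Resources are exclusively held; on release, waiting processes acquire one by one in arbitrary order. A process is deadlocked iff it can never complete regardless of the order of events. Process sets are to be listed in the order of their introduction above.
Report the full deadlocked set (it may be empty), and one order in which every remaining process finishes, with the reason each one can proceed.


The deadlocked set is empty.
Key observation: although several processes wait, no cycle exists — each chain bottoms out at a free runner.
The rest can finish in the order W3, W4, W7, W8, W6, W1, W9, W5.
Step-by-step check:
  W3 waits on nothing -> runs at once and releases lock-q
  W4 waits on lock-q — all released -> runs and releases lock-o and lock-c
  W7 waits on nothing -> runs at once and releases lock-f and lock-k
  W8 waits on lock-c — all released -> runs and releases lock-a and lock-n
  W6 waits on lock-f — all released -> runs and releases lock-s
  W1 waits on lock-s — all released -> runs and releases lock-j
  W9 waits on lock-n — all released -> runs and releases lock-p and lock-l
  W5 waits on lock-s — all released -> runs and releases lock-h
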